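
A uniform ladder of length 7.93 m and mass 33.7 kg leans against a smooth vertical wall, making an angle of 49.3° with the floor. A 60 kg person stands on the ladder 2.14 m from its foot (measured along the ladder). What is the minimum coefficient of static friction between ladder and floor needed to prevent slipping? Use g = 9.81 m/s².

Taking torques about the foot of the ladder:
Ladder weight 33.7×9.81 = 330.6 N acts at 3.965 m along the ladder; its horizontal arm is 3.965·cos49.3° = 2.586 m → τ = 854.9 N·m clockwise.
Person: 60×9.81 = 588.6 N at 2.14 m → arm 1.395 m → τ = 821.1 N·m clockwise.
Wall normal N acts horizontally at the top; its moment arm is the height L sinθ = 7.93·sin49.3° = 6.012 m, counterclockwise.
Setting net torque to zero: N × 6.012 = 1676 → N = 278.8 N.
ΣFx = 0 ⇒ f = N_wall = 278.8 N. ΣFy = 0 ⇒ N_floor = 919.2 N.
μ_min = f / N_floor = 278.8 / 919.2 = 0.303.

μ_min ≈ 0.303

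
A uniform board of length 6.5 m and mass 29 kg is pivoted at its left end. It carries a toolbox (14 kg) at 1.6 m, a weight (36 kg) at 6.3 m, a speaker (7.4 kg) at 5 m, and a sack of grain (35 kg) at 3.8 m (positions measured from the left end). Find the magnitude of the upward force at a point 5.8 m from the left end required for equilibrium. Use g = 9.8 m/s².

F ≈ 868 N

Sum moments about the left end (the unknown pivot reaction has zero arm there).
Beam weight: 29 × 9.8 = 284.2 N down at 3.25 m → arm 3.25 m, τ = 284.2 × 3.25 = 923.6 N·m clockwise.
Toolbox: 14 × 9.8 = 137.2 N down at 1.6 m → arm 1.6 m, τ = 137.2 × 1.6 = 219.5 N·m clockwise.
Weight: 36 × 9.8 = 352.8 N down at 6.3 m → arm 6.3 m, τ = 352.8 × 6.3 = 2223 N·m clockwise.
Speaker: 7.4 × 9.8 = 72.52 N down at 5 m → arm 5 m, τ = 72.52 × 5 = 362.6 N·m clockwise.
Sack of grain: 35 × 9.8 = 343 N down at 3.8 m → arm 3.8 m, τ = 343 × 3.8 = 1303 N·m clockwise.
Net moment of the loads = 5032 N·m clockwise.
The upward force F acts at a point 5.8 m from the left end, arm 5.8 m, giving F × 5.8 counterclockwise.
Setting net torque to zero: F × 5.8 = 5032 → F = 5032 / 5.8 = 868 N.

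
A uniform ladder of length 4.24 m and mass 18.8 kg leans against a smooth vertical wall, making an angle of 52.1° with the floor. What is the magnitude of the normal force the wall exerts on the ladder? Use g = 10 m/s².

Choose the foot of the ladder as the axis so the floor normal and friction both act there and drop out.
Ladder weight 18.8×10 = 188 N acts at 2.12 m along the ladder; its horizontal arm is 2.12·cos52.1° = 1.302 m → τ = 244.8 N·m clockwise.
Wall normal N acts horizontally at the top; its moment arm is the height L sinθ = 4.24·sin52.1° = 3.346 m, counterclockwise.
Στ = 0 ⇒ N × 3.346 = 244.8 ⇒ N = 73.2 N.

N_wall ≈ 73.2 N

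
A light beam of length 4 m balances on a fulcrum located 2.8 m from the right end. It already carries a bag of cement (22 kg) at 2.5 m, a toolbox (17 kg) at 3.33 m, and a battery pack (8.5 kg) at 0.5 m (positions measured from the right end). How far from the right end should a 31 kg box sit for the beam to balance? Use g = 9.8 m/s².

Taking torques about the fulcrum (at 2.8 m from the right end):
Bag of cement: 22 × 9.8 = 215.6 N down at 2.5 m → arm 0.3 m, τ = 215.6 × 0.3 = 64.68 N·m clockwise.
Toolbox: 17 × 9.8 = 166.6 N down at 3.33 m → arm 0.53 m, τ = 166.6 × 0.53 = 88.3 N·m counterclockwise.
Battery pack: 8.5 × 9.8 = 83.3 N down at 0.5 m → arm 2.3 m, τ = 83.3 × 2.3 = 191.6 N·m clockwise.
Net moment of existing loads = 168 N·m clockwise.
The box weighs 31 × 9.8 = 303.8 N and must supply an equal counterclockwise moment, so its lever arm about the fulcrum is 168 / 303.8 = 0.553 m.
That puts it at 2.8 + 0.553 = 3.35 m from the right end.

x ≈ 3.35 m from the right end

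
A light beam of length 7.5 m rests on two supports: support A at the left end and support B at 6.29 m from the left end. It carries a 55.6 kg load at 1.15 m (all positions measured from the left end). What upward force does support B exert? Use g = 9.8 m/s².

R_B ≈ 99.6 N

Taking torques about support A:
Load: 55.6 × 9.8 = 544.9 N down at 1.15 m → arm 1.15 m, τ = 544.9 × 1.15 = 626.6 N·m clockwise.
Net load moment about support A = 626.6 N·m clockwise.
Reaction R at support B is upward at 6.29 m, arm 6.29 m → moment R × 6.29 counterclockwise.
For rotational equilibrium, R × 6.29 = 626.6, so R = 99.6 N.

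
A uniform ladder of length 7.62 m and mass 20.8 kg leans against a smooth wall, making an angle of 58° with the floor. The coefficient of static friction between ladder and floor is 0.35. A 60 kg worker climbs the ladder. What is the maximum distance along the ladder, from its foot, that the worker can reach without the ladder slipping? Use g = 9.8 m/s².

d ≈ 4.43 m

Sum moments about the foot of the ladder (the floor normal and friction both act there and drop out).
Ladder weight 20.8×9.8 = 203.8 N acts at 3.81 m along the ladder; its horizontal arm is 3.81·cos58° = 2.019 m → τ = 411.5 N·m clockwise.
Worker weight 60×9.8 = 588 N at distance d → arm d·cos58° → τ = 588·d·0.5299 clockwise.
Wall normal N at the top has arm L sinθ = 6.462 m counterclockwise, so Στ = 0 gives N·6.462 = 411.5 + 311.6·d.
ΣFy = 0 ⇒ N_floor = 791.8 N, so the maximum friction is μ_s·N_floor = 0.35×791.8 = 277.1 N. ΣFx = 0 ⇒ N_wall = f, so at the slipping point N = 277.1 N.
Substituting: 277.1×6.462 = 411.5 + 311.6·d ⇒ d = (1791 − 411.5) / 311.6 = 4.43 m.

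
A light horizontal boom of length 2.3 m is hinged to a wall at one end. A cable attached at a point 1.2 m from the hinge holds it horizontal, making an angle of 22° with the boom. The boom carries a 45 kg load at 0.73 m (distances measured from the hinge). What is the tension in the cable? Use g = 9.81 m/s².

T ≈ 717 N

Choose the hinge as the axis so the unknown hinge reaction has zero arm there.
Load: 45 × 9.81 = 441.5 N down at 0.73 m → arm 0.73 m, τ = 441.5 × 0.73 = 322.3 N·m clockwise.
Total clockwise load moment = 322.3 N·m.
The cable tension T acts at 1.2 m; only its component perpendicular to the boom, T sinθ, produces torque. sin 22° = 0.3746.
For rotational equilibrium, T × 1.2 × 0.3746 = 322.3, so T = 322.3 / 0.4495 = 717 N.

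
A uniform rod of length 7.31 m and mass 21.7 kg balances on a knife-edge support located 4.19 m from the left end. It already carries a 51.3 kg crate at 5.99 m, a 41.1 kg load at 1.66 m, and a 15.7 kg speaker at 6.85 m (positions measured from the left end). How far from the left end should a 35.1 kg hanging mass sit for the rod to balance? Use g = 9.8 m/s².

x ≈ 3.66 m from the left end

Choose the knife-edge support (at 4.19 m from the left end) as the axis so the support reaction has zero arm there.
Beam weight: 21.7 × 9.8 = 212.7 N down at 3.655 m → arm 0.535 m, τ = 212.7 × 0.535 = 113.8 N·m counterclockwise.
Crate: 51.3 × 9.8 = 502.7 N down at 5.99 m → arm 1.8 m, τ = 502.7 × 1.8 = 904.9 N·m clockwise.
Load: 41.1 × 9.8 = 402.8 N down at 1.66 m → arm 2.53 m, τ = 402.8 × 2.53 = 1019 N·m counterclockwise.
Speaker: 15.7 × 9.8 = 153.9 N down at 6.85 m → arm 2.66 m, τ = 153.9 × 2.66 = 409.4 N·m clockwise.
Net moment of existing loads = 181.5 N·m clockwise.
The hanging mass weighs 35.1 × 9.8 = 344 N and must supply an equal counterclockwise moment, so its lever arm about the knife-edge support is 181.5 / 344 = 0.528 m.
That puts it at 4.19 − 0.528 = 3.66 m from the left end.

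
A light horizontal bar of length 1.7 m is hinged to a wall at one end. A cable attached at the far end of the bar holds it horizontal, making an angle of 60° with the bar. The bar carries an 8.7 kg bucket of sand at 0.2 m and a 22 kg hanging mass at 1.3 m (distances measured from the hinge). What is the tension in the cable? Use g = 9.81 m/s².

Choose the hinge as the axis so the unknown hinge reaction has zero arm there.
Bucket of sand: 8.7 × 9.81 = 85.35 N down at 0.2 m → arm 0.2 m, τ = 85.35 × 0.2 = 17.07 N·m clockwise.
Hanging mass: 22 × 9.81 = 215.8 N down at 1.3 m → arm 1.3 m, τ = 215.8 × 1.3 = 280.5 N·m clockwise.
Total clockwise load moment = 297.6 N·m.
The cable tension T acts at 1.7 m; only its component perpendicular to the bar, T sinθ, produces torque. sin 60° = 0.866.
Balancing moments: T × 1.7 × 0.866 = 297.6, giving T = 297.6 / 1.472 = 202 N.

T ≈ 202 N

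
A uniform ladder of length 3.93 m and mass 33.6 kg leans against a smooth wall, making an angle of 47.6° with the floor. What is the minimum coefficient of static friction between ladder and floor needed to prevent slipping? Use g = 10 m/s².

μ_min ≈ 0.457

Taking torques about the foot of the ladder:
Ladder weight 33.6×10 = 336 N acts at 1.965 m along the ladder; its horizontal arm is 1.965·cos47.6° = 1.325 m → τ = 445.2 N·m clockwise.
Wall normal N acts horizontally at the top; its moment arm is the height L sinθ = 3.93·sin47.6° = 2.902 m, counterclockwise.
Στ = 0 ⇒ N × 2.902 = 445.2 ⇒ N = 153.4 N.
ΣFx = 0 ⇒ f = N_wall = 153.4 N. ΣFy = 0 ⇒ N_floor = 336 N.
μ_min = f / N_floor = 153.4 / 336 = 0.457.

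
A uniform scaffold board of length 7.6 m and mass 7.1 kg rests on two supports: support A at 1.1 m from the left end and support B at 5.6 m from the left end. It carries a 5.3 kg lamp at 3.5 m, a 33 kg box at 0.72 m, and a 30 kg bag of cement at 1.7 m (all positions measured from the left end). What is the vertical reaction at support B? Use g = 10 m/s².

Choose support A as the axis so its reaction then has zero moment arm.
Beam weight: 7.1 × 10 = 71 N down at 3.8 m → arm 2.7 m, τ = 71 × 2.7 = 191.7 N·m clockwise.
Lamp: 5.3 × 10 = 53 N down at 3.5 m → arm 2.4 m, τ = 53 × 2.4 = 127.2 N·m clockwise.
Box: 33 × 10 = 330 N down at 0.72 m → arm 0.38 m, τ = 330 × 0.38 = 125.4 N·m counterclockwise.
Bag of cement: 30 × 10 = 300 N down at 1.7 m → arm 0.6 m, τ = 300 × 0.6 = 180 N·m clockwise.
Net load moment about support A = 373.5 N·m clockwise.
Reaction R at support B is upward at 5.6 m, arm 4.5 m → moment R × 4.5 counterclockwise.
Στ = 0 ⇒ R × 4.5 = 373.5 ⇒ R = 83 N.

R_B ≈ 83 N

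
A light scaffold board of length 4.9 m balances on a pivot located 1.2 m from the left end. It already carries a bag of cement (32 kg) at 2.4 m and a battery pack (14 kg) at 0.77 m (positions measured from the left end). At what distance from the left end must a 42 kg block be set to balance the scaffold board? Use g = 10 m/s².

Take moments about the pivot (at 1.2 m from the left end).
Bag of cement: 32 × 10 = 320 N down at 2.4 m → arm 1.2 m, τ = 320 × 1.2 = 384 N·m clockwise.
Battery pack: 14 × 10 = 140 N down at 0.77 m → arm 0.43 m, τ = 140 × 0.43 = 60.2 N·m counterclockwise.
Net moment of existing loads = 323.8 N·m clockwise.
The block weighs 42 × 10 = 420 N and must supply an equal counterclockwise moment, so its lever arm about the pivot is 323.8 / 420 = 0.771 m.
That puts it at 1.2 − 0.771 = 0.429 m from the left end.

x ≈ 0.429 m from the left end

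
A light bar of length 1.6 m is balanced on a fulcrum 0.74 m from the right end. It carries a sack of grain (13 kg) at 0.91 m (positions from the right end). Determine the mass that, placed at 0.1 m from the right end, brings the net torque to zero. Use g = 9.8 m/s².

Taking torques about the fulcrum (at 0.74 m from the right end):
Sack of grain: 13 × 9.8 = 127.4 N down at 0.91 m → arm 0.17 m, τ = 127.4 × 0.17 = 21.66 N·m counterclockwise.
Net moment of known loads = 21.66 N·m counterclockwise.
An unknown mass m at 0.1 m has arm 0.64 m; its moment is m·g·0.64 clockwise.
Στ = 0 ⇒ m × 9.8 × 0.64 = 21.66 ⇒ m = 21.66 / (9.8 × 0.64) = 3.45 kg.

m ≈ 3.45 kg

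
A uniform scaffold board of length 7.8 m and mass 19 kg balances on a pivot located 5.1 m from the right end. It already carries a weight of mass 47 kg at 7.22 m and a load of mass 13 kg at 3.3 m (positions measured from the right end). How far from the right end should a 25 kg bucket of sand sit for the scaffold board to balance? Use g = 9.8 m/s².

About the pivot (at 5.1 m from the right end):
Beam weight: 19 × 9.8 = 186.2 N down at 3.9 m → arm 1.2 m, τ = 186.2 × 1.2 = 223.4 N·m clockwise.
Weight: 47 × 9.8 = 460.6 N down at 7.22 m → arm 2.12 m, τ = 460.6 × 2.12 = 976.5 N·m counterclockwise.
Load: 13 × 9.8 = 127.4 N down at 3.3 m → arm 1.8 m, τ = 127.4 × 1.8 = 229.3 N·m clockwise.
Net moment of existing loads = 523.8 N·m counterclockwise.
The bucket of sand weighs 25 × 9.8 = 245 N and must supply an equal clockwise moment, so its lever arm about the pivot is 523.8 / 245 = 2.14 m.
That puts it at 5.1 − 2.14 = 2.96 m from the right end.

x ≈ 2.96 m from the right end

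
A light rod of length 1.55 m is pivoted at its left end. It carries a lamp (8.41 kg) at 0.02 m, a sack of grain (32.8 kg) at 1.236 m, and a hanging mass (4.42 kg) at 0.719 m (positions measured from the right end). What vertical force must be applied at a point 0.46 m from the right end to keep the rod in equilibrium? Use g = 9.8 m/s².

F ≈ 241 N

Sum moments about the left end (the unknown pivot reaction has zero arm there).
Lamp: 8.41 × 9.8 = 82.42 N down at 0.02 m → arm 1.53 m, τ = 82.42 × 1.53 = 126.1 N·m clockwise.
Sack of grain: 32.8 × 9.8 = 321.4 N down at 1.236 m → arm 0.314 m, τ = 321.4 × 0.314 = 100.9 N·m clockwise.
Hanging mass: 4.42 × 9.8 = 43.32 N down at 0.719 m → arm 0.831 m, τ = 43.32 × 0.831 = 36 N·m clockwise.
Net moment of the loads = 263 N·m clockwise.
The upward force F acts at a point 0.46 m from the right end, arm 1.09 m, giving F × 1.09 counterclockwise.
Στ = 0 ⇒ F × 1.09 = 263 ⇒ F = 263 / 1.09 = 241 N.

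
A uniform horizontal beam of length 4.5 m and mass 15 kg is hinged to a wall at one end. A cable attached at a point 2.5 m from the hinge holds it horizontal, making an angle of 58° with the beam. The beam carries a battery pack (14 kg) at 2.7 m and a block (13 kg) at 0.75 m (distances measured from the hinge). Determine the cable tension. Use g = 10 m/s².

About the hinge:
Beam weight: 15 × 10 = 150 N down at 2.25 m → arm 2.25 m, τ = 150 × 2.25 = 337.5 N·m clockwise.
Battery pack: 14 × 10 = 140 N down at 2.7 m → arm 2.7 m, τ = 140 × 2.7 = 378 N·m clockwise.
Block: 13 × 10 = 130 N down at 0.75 m → arm 0.75 m, τ = 130 × 0.75 = 97.5 N·m clockwise.
Total clockwise load moment = 813 N·m.
The cable tension T acts at 2.5 m; only its component perpendicular to the beam, T sinθ, produces torque. sin 58° = 0.848.
Balancing moments: T × 2.5 × 0.848 = 813, giving T = 813 / 2.12 = 383 N.

T ≈ 383 N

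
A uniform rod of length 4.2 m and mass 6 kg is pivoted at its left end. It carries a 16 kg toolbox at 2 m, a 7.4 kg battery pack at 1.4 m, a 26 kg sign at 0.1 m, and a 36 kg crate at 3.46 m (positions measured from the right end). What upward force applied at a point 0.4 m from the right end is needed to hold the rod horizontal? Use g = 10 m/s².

Sum moments about the left end (the unknown pivot reaction has zero arm there).
Beam weight: 6 × 10 = 60 N down at 2.1 m → arm 2.1 m, τ = 60 × 2.1 = 126 N·m clockwise.
Toolbox: 16 × 10 = 160 N down at 2 m → arm 2.2 m, τ = 160 × 2.2 = 352 N·m clockwise.
Battery pack: 7.4 × 10 = 74 N down at 1.4 m → arm 2.8 m, τ = 74 × 2.8 = 207.2 N·m clockwise.
Sign: 26 × 10 = 260 N down at 0.1 m → arm 4.1 m, τ = 260 × 4.1 = 1066 N·m clockwise.
Crate: 36 × 10 = 360 N down at 3.46 m → arm 0.74 m, τ = 360 × 0.74 = 266.4 N·m clockwise.
Net moment of the loads = 2018 N·m clockwise.
The upward force F acts at a point 0.4 m from the right end, arm 3.8 m, giving F × 3.8 counterclockwise.
Setting net torque to zero: F × 3.8 = 2018 → F = 2018 / 3.8 = 531 N.

F ≈ 531 N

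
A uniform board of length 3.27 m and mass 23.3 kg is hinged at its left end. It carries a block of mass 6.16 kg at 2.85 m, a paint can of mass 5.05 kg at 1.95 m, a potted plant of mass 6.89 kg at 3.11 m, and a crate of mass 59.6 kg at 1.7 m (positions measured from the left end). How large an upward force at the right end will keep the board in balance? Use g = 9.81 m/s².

F ≈ 565 N

About the left end:
Beam weight: 23.3 × 9.81 = 228.6 N down at 1.635 m → arm 1.635 m, τ = 228.6 × 1.635 = 373.8 N·m clockwise.
Block: 6.16 × 9.81 = 60.43 N down at 2.85 m → arm 2.85 m, τ = 60.43 × 2.85 = 172.2 N·m clockwise.
Paint can: 5.05 × 9.81 = 49.54 N down at 1.95 m → arm 1.95 m, τ = 49.54 × 1.95 = 96.6 N·m clockwise.
Potted plant: 6.89 × 9.81 = 67.59 N down at 3.11 m → arm 3.11 m, τ = 67.59 × 3.11 = 210.2 N·m clockwise.
Crate: 59.6 × 9.81 = 584.7 N down at 1.7 m → arm 1.7 m, τ = 584.7 × 1.7 = 994 N·m clockwise.
Net moment of the loads = 1847 N·m clockwise.
The upward force F acts at the right end, arm 3.27 m, giving F × 3.27 counterclockwise.
Balancing moments: F × 3.27 = 1847, giving F = 1847 / 3.27 = 565 N.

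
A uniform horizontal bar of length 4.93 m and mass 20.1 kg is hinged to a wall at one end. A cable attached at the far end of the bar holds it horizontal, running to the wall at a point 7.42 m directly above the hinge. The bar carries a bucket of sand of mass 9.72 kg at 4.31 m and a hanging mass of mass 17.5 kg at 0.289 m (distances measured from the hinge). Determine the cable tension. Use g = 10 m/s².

T ≈ 235 N

Take moments about the hinge.
Beam weight: 20.1 × 10 = 201 N down at 2.465 m → arm 2.465 m, τ = 201 × 2.465 = 495.5 N·m clockwise.
Bucket of sand: 9.72 × 10 = 97.2 N down at 4.31 m → arm 4.31 m, τ = 97.2 × 4.31 = 418.9 N·m clockwise.
Hanging mass: 17.5 × 10 = 175 N down at 0.289 m → arm 0.289 m, τ = 175 × 0.289 = 50.57 N·m clockwise.
Total clockwise load moment = 965 N·m.
The cable tension T acts at 4.93 m; only its component perpendicular to the bar, T sinθ, produces torque. sinθ = h/√(h²+d²) = 7.42/√(7.42²+4.93²) = 0.8329.
Στ = 0 ⇒ T × 4.93 × 0.8329 = 965 ⇒ T = 965 / 4.106 = 235 N.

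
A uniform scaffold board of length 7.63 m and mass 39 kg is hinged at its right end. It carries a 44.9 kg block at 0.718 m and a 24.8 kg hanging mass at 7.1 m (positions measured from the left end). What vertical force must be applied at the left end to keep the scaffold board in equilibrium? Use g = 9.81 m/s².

F ≈ 607 N

Sum moments about the right end (the unknown pivot reaction has zero arm there).
Beam weight: 39 × 9.81 = 382.6 N down at 3.815 m → arm 3.815 m, τ = 382.6 × 3.815 = 1460 N·m counterclockwise.
Block: 44.9 × 9.81 = 440.5 N down at 0.718 m → arm 6.912 m, τ = 440.5 × 6.912 = 3045 N·m counterclockwise.
Hanging mass: 24.8 × 9.81 = 243.3 N down at 7.1 m → arm 0.53 m, τ = 243.3 × 0.53 = 128.9 N·m counterclockwise.
Net moment of the loads = 4634 N·m counterclockwise.
The upward force F acts at the left end, arm 7.63 m, giving F × 7.63 clockwise.
Balancing moments: F × 7.63 = 4634, giving F = 4634 / 7.63 = 607 N.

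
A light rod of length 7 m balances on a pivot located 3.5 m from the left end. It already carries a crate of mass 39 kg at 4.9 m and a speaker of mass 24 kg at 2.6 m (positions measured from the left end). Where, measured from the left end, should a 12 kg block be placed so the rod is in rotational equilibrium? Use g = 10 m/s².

x ≈ 0.75 m from the left end

Choose the pivot (at 3.5 m from the left end) as the axis so the support reaction has zero arm there.
Crate: 39 × 10 = 390 N down at 4.9 m → arm 1.4 m, τ = 390 × 1.4 = 546 N·m clockwise.
Speaker: 24 × 10 = 240 N down at 2.6 m → arm 0.9 m, τ = 240 × 0.9 = 216 N·m counterclockwise.
Net moment of existing loads = 330 N·m clockwise.
The block weighs 12 × 10 = 120 N and must supply an equal counterclockwise moment, so its lever arm about the pivot is 330 / 120 = 2.75 m.
That puts it at 3.5 − 2.75 = 0.75 m from the left end.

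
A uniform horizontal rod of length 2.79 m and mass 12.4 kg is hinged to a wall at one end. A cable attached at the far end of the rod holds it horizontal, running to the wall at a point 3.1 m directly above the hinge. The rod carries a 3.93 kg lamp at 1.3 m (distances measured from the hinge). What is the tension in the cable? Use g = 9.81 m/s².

T ≈ 106 N

About the hinge:
Beam weight: 12.4 × 9.81 = 121.6 N down at 1.395 m → arm 1.395 m, τ = 121.6 × 1.395 = 169.6 N·m clockwise.
Lamp: 3.93 × 9.81 = 38.55 N down at 1.3 m → arm 1.3 m, τ = 38.55 × 1.3 = 50.11 N·m clockwise.
Total clockwise load moment = 219.7 N·m.
The cable tension T acts at 2.79 m; only its component perpendicular to the rod, T sinθ, produces torque. sinθ = h/√(h²+d²) = 3.1/√(3.1²+2.79²) = 0.7433.
For rotational equilibrium, T × 2.79 × 0.7433 = 219.7, so T = 219.7 / 2.074 = 106 N.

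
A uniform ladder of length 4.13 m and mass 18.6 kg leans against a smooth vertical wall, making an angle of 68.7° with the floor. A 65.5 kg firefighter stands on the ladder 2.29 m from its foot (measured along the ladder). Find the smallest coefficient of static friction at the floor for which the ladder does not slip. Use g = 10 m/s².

About the foot of the ladder:
Ladder weight 18.6×10 = 186 N acts at 2.065 m along the ladder; its horizontal arm is 2.065·cos68.7° = 0.7501 m → τ = 139.5 N·m clockwise.
Firefighter: 65.5×10 = 655 N at 2.29 m → arm 0.8318 m → τ = 544.8 N·m clockwise.
Wall normal N acts horizontally at the top; its moment arm is the height L sinθ = 4.13·sin68.7° = 3.848 m, counterclockwise.
Balancing moments: N × 3.848 = 684.3, giving N = 177.8 N.
ΣFx = 0 ⇒ f = N_wall = 177.8 N. ΣFy = 0 ⇒ N_floor = 841 N.
μ_min = f / N_floor = 177.8 / 841 = 0.211.

μ_min ≈ 0.211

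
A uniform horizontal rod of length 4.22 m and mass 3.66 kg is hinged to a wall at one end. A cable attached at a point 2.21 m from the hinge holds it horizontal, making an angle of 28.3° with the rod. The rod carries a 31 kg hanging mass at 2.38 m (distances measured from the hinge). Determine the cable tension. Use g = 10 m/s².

T ≈ 778 N

Sum moments about the hinge (the unknown hinge reaction has zero arm there).
Beam weight: 3.66 × 10 = 36.6 N down at 2.11 m → arm 2.11 m, τ = 36.6 × 2.11 = 77.23 N·m clockwise.
Hanging mass: 31 × 10 = 310 N down at 2.38 m → arm 2.38 m, τ = 310 × 2.38 = 737.8 N·m clockwise.
Total clockwise load moment = 815 N·m.
The cable tension T acts at 2.21 m; only its component perpendicular to the rod, T sinθ, produces torque. sin 28.3° = 0.4741.
Στ = 0 ⇒ T × 2.21 × 0.4741 = 815 ⇒ T = 815 / 1.048 = 778 N.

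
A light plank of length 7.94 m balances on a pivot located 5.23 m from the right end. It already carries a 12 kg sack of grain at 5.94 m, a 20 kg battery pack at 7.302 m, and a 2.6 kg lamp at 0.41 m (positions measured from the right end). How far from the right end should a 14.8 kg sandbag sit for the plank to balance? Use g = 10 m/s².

About the pivot (at 5.23 m from the right end):
Sack of grain: 12 × 10 = 120 N down at 5.94 m → arm 0.71 m, τ = 120 × 0.71 = 85.2 N·m counterclockwise.
Battery pack: 20 × 10 = 200 N down at 7.302 m → arm 2.072 m, τ = 200 × 2.072 = 414.4 N·m counterclockwise.
Lamp: 2.6 × 10 = 26 N down at 0.41 m → arm 4.82 m, τ = 26 × 4.82 = 125.3 N·m clockwise.
Net moment of existing loads = 374.3 N·m counterclockwise.
The sandbag weighs 14.8 × 10 = 148 N and must supply an equal clockwise moment, so its lever arm about the pivot is 374.3 / 148 = 2.53 m.
That puts it at 5.23 − 2.53 = 2.7 m from the right end.

x ≈ 2.7 m from the right end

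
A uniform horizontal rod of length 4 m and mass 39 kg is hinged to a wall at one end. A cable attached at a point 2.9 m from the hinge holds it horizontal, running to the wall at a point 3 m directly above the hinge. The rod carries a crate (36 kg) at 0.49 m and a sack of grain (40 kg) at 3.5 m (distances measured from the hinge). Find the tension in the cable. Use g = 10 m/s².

T ≈ 1130 N

Choose the hinge as the axis so the unknown hinge reaction has zero arm there.
Beam weight: 39 × 10 = 390 N down at 2 m → arm 2 m, τ = 390 × 2 = 780 N·m clockwise.
Crate: 36 × 10 = 360 N down at 0.49 m → arm 0.49 m, τ = 360 × 0.49 = 176.4 N·m clockwise.
Sack of grain: 40 × 10 = 400 N down at 3.5 m → arm 3.5 m, τ = 400 × 3.5 = 1400 N·m clockwise.
Total clockwise load moment = 2356 N·m.
The cable tension T acts at 2.9 m; only its component perpendicular to the rod, T sinθ, produces torque. sinθ = h/√(h²+d²) = 3/√(3²+2.9²) = 0.719.
For rotational equilibrium, T × 2.9 × 0.719 = 2356, so T = 2356 / 2.085 = 1130 N.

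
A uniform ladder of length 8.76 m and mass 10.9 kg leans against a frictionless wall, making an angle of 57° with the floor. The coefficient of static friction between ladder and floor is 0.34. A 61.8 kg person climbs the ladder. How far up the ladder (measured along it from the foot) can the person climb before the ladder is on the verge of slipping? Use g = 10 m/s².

About the foot of the ladder:
Ladder weight 10.9×10 = 109 N acts at 4.38 m along the ladder; its horizontal arm is 4.38·cos57° = 2.386 m → τ = 260.1 N·m clockwise.
Person weight 61.8×10 = 618 N at distance d → arm d·cos57° → τ = 618·d·0.5446 clockwise.
Wall normal N at the top has arm L sinθ = 7.347 m counterclockwise, so Στ = 0 gives N·7.347 = 260.1 + 336.6·d.
ΣFy = 0 ⇒ N_floor = 727 N, so the maximum friction is μ_s·N_floor = 0.34×727 = 247.2 N. ΣFx = 0 ⇒ N_wall = f, so at the slipping point N = 247.2 N.
Substituting: 247.2×7.347 = 260.1 + 336.6·d ⇒ d = (1816 − 260.1) / 336.6 = 4.62 m.

d ≈ 4.62 m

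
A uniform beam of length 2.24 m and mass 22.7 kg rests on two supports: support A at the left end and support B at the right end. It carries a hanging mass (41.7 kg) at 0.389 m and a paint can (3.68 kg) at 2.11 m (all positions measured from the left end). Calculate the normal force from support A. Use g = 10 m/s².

Choose support B as the axis so its reaction then has zero moment arm.
Beam weight: 22.7 × 10 = 227 N down at 1.12 m → arm 1.12 m, τ = 227 × 1.12 = 254.2 N·m counterclockwise.
Hanging mass: 41.7 × 10 = 417 N down at 0.389 m → arm 1.851 m, τ = 417 × 1.851 = 771.9 N·m counterclockwise.
Paint can: 3.68 × 10 = 36.8 N down at 2.11 m → arm 0.13 m, τ = 36.8 × 0.13 = 4.784 N·m counterclockwise.
Net load moment about support B = 1031 N·m counterclockwise.
Reaction R at support A is upward at 0 m, arm 2.24 m → moment R × 2.24 clockwise.
Setting net torque to zero: R × 2.24 = 1031 → R = 460 N.

R_A ≈ 460 N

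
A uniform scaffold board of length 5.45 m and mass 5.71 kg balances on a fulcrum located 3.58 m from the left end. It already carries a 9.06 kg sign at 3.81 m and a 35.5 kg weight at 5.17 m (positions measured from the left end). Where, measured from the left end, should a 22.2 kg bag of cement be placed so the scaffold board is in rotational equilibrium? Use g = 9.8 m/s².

x ≈ 1.16 m from the left end

Take moments about the fulcrum (at 3.58 m from the left end).
Beam weight: 5.71 × 9.8 = 55.96 N down at 2.725 m → arm 0.855 m, τ = 55.96 × 0.855 = 47.85 N·m counterclockwise.
Sign: 9.06 × 9.8 = 88.79 N down at 3.81 m → arm 0.23 m, τ = 88.79 × 0.23 = 20.42 N·m clockwise.
Weight: 35.5 × 9.8 = 347.9 N down at 5.17 m → arm 1.59 m, τ = 347.9 × 1.59 = 553.2 N·m clockwise.
Net moment of existing loads = 525.8 N·m clockwise.
The bag of cement weighs 22.2 × 9.8 = 217.6 N and must supply an equal counterclockwise moment, so its lever arm about the fulcrum is 525.8 / 217.6 = 2.42 m.
That puts it at 3.58 − 2.42 = 1.16 m from the left end.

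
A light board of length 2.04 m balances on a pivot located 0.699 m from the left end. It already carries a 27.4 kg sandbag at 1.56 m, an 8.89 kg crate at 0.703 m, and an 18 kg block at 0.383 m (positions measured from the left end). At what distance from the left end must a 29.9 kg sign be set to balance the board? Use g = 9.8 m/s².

Taking torques about the pivot (at 0.699 m from the left end):
Sandbag: 27.4 × 9.8 = 268.5 N down at 1.56 m → arm 0.861 m, τ = 268.5 × 0.861 = 231.2 N·m clockwise.
Crate: 8.89 × 9.8 = 87.12 N down at 0.703 m → arm 0.004 m, τ = 87.12 × 0.004 = 0.3485 N·m clockwise.
Block: 18 × 9.8 = 176.4 N down at 0.383 m → arm 0.316 m, τ = 176.4 × 0.316 = 55.74 N·m counterclockwise.
Net moment of existing loads = 175.8 N·m clockwise.
The sign weighs 29.9 × 9.8 = 293 N and must supply an equal counterclockwise moment, so its lever arm about the pivot is 175.8 / 293 = 0.6 m.
That puts it at 0.699 − 0.6 = 0.099 m from the left end.

x ≈ 0.099 m from the left end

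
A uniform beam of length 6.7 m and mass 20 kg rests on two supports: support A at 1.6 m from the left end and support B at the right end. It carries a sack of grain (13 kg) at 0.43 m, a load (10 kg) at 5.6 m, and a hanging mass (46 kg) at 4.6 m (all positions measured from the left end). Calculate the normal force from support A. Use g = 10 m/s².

R_A ≈ 502 N

Taking torques about support B:
Beam weight: 20 × 10 = 200 N down at 3.35 m → arm 3.35 m, τ = 200 × 3.35 = 670 N·m counterclockwise.
Sack of grain: 13 × 10 = 130 N down at 0.43 m → arm 6.27 m, τ = 130 × 6.27 = 815.1 N·m counterclockwise.
Load: 10 × 10 = 100 N down at 5.6 m → arm 1.1 m, τ = 100 × 1.1 = 110 N·m counterclockwise.
Hanging mass: 46 × 10 = 460 N down at 4.6 m → arm 2.1 m, τ = 460 × 2.1 = 966 N·m counterclockwise.
Net load moment about support B = 2561 N·m counterclockwise.
Reaction R at support A is upward at 1.6 m, arm 5.1 m → moment R × 5.1 clockwise.
For rotational equilibrium, R × 5.1 = 2561, so R = 502 N.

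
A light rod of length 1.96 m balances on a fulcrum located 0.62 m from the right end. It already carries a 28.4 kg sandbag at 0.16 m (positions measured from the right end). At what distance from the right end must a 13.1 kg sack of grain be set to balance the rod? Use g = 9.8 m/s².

x ≈ 1.62 m from the right end

Sum moments about the fulcrum (at 0.62 m from the right end) (the support reaction has zero arm there).
Sandbag: 28.4 × 9.8 = 278.3 N down at 0.16 m → arm 0.46 m, τ = 278.3 × 0.46 = 128 N·m clockwise.
Net moment of existing loads = 128 N·m clockwise.
The sack of grain weighs 13.1 × 9.8 = 128.4 N and must supply an equal counterclockwise moment, so its lever arm about the fulcrum is 128 / 128.4 = 0.997 m.
That puts it at 0.62 + 0.997 = 1.62 m from the right end.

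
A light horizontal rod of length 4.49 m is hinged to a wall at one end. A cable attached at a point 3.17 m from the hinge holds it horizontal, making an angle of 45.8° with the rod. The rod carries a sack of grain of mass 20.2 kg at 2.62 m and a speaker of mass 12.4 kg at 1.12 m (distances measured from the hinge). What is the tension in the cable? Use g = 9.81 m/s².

Take moments about the hinge.
Sack of grain: 20.2 × 9.81 = 198.2 N down at 2.62 m → arm 2.62 m, τ = 198.2 × 2.62 = 519.3 N·m clockwise.
Speaker: 12.4 × 9.81 = 121.6 N down at 1.12 m → arm 1.12 m, τ = 121.6 × 1.12 = 136.2 N·m clockwise.
Total clockwise load moment = 655.5 N·m.
The cable tension T acts at 3.17 m; only its component perpendicular to the rod, T sinθ, produces torque. sin 45.8° = 0.7169.
Στ = 0 ⇒ T × 3.17 × 0.7169 = 655.5 ⇒ T = 655.5 / 2.273 = 288 N.

T ≈ 288 N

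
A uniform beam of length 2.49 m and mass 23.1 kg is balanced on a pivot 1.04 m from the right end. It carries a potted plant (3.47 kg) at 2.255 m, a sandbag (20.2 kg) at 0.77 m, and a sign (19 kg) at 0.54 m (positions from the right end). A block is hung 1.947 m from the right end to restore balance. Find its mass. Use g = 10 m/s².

Taking torques about the pivot (at 1.04 m from the right end):
Beam weight: 23.1 × 10 = 231 N down at 1.245 m → arm 0.205 m, τ = 231 × 0.205 = 47.35 N·m counterclockwise.
Potted plant: 3.47 × 10 = 34.7 N down at 2.255 m → arm 1.215 m, τ = 34.7 × 1.215 = 42.16 N·m counterclockwise.
Sandbag: 20.2 × 10 = 202 N down at 0.77 m → arm 0.27 m, τ = 202 × 0.27 = 54.54 N·m clockwise.
Sign: 19 × 10 = 190 N down at 0.54 m → arm 0.5 m, τ = 190 × 0.5 = 95 N·m clockwise.
Net moment of known loads = 60.03 N·m clockwise.
An unknown mass m at 1.947 m has arm 0.907 m; its moment is m·g·0.907 counterclockwise.
Setting net torque to zero: m × 10 × 0.907 = 60.03 → m = 60.03 / (10 × 0.907) = 6.62 kg.

m ≈ 6.62 kg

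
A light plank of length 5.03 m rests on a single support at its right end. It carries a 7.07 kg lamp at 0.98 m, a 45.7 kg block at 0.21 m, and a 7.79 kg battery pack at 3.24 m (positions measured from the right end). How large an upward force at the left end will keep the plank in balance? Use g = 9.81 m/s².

F ≈ 81.5 N

Choose the right end as the axis so the unknown pivot reaction has zero arm there.
Lamp: 7.07 × 9.81 = 69.36 N down at 0.98 m → arm 0.98 m, τ = 69.36 × 0.98 = 67.97 N·m counterclockwise.
Block: 45.7 × 9.81 = 448.3 N down at 0.21 m → arm 0.21 m, τ = 448.3 × 0.21 = 94.14 N·m counterclockwise.
Battery pack: 7.79 × 9.81 = 76.42 N down at 3.24 m → arm 3.24 m, τ = 76.42 × 3.24 = 247.6 N·m counterclockwise.
Net moment of the loads = 409.7 N·m counterclockwise.
The upward force F acts at the left end, arm 5.03 m, giving F × 5.03 clockwise.
For rotational equilibrium, F × 5.03 = 409.7, so F = 409.7 / 5.03 = 81.5 N.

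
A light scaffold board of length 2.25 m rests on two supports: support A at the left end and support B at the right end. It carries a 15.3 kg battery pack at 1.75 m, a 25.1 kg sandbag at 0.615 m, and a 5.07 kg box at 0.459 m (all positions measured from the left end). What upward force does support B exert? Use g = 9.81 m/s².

Take moments about support A.
Battery pack: 15.3 × 9.81 = 150.1 N down at 1.75 m → arm 1.75 m, τ = 150.1 × 1.75 = 262.7 N·m clockwise.
Sandbag: 25.1 × 9.81 = 246.2 N down at 0.615 m → arm 0.615 m, τ = 246.2 × 0.615 = 151.4 N·m clockwise.
Box: 5.07 × 9.81 = 49.74 N down at 0.459 m → arm 0.459 m, τ = 49.74 × 0.459 = 22.83 N·m clockwise.
Net load moment about support A = 436.9 N·m clockwise.
Reaction R at support B is upward at 2.25 m, arm 2.25 m → moment R × 2.25 counterclockwise.
Setting net torque to zero: R × 2.25 = 436.9 → R = 194 N.

R_B ≈ 194 N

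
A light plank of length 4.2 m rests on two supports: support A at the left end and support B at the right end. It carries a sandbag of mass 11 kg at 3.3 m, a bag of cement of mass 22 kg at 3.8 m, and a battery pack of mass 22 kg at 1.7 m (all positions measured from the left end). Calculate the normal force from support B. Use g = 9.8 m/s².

R_B ≈ 367 N

Sum moments about support A (its reaction then has zero moment arm).
Sandbag: 11 × 9.8 = 107.8 N down at 3.3 m → arm 3.3 m, τ = 107.8 × 3.3 = 355.7 N·m clockwise.
Bag of cement: 22 × 9.8 = 215.6 N down at 3.8 m → arm 3.8 m, τ = 215.6 × 3.8 = 819.3 N·m clockwise.
Battery pack: 22 × 9.8 = 215.6 N down at 1.7 m → arm 1.7 m, τ = 215.6 × 1.7 = 366.5 N·m clockwise.
Net load moment about support A = 1542 N·m clockwise.
Reaction R at support B is upward at 4.2 m, arm 4.2 m → moment R × 4.2 counterclockwise.
Balancing moments: R × 4.2 = 1542, giving R = 367 N.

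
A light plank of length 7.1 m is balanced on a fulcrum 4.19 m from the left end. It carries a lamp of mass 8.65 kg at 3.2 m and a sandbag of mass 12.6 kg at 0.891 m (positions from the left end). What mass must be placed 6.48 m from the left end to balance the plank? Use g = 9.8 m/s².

About the fulcrum (at 4.19 m from the left end):
Lamp: 8.65 × 9.8 = 84.77 N down at 3.2 m → arm 0.99 m, τ = 84.77 × 0.99 = 83.92 N·m counterclockwise.
Sandbag: 12.6 × 9.8 = 123.5 N down at 0.891 m → arm 3.299 m, τ = 123.5 × 3.299 = 407.4 N·m counterclockwise.
Net moment of known loads = 491.3 N·m counterclockwise.
An unknown mass m at 6.48 m has arm 2.29 m; its moment is m·g·2.29 clockwise.
For rotational equilibrium, m × 9.8 × 2.29 = 491.3, so m = 491.3 / (9.8 × 2.29) = 21.9 kg.

m ≈ 21.9 kg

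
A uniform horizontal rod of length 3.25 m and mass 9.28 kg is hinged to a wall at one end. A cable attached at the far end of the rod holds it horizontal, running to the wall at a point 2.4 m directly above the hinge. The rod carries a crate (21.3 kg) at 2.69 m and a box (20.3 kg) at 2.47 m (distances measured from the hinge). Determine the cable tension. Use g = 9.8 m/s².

Take moments about the hinge.
Beam weight: 9.28 × 9.8 = 90.94 N down at 1.625 m → arm 1.625 m, τ = 90.94 × 1.625 = 147.8 N·m clockwise.
Crate: 21.3 × 9.8 = 208.7 N down at 2.69 m → arm 2.69 m, τ = 208.7 × 2.69 = 561.4 N·m clockwise.
Box: 20.3 × 9.8 = 198.9 N down at 2.47 m → arm 2.47 m, τ = 198.9 × 2.47 = 491.3 N·m clockwise.
Total clockwise load moment = 1200 N·m.
The cable tension T acts at 3.25 m; only its component perpendicular to the rod, T sinθ, produces torque. sinθ = h/√(h²+d²) = 2.4/√(2.4²+3.25²) = 0.594.
For rotational equilibrium, T × 3.25 × 0.594 = 1200, so T = 1200 / 1.93 = 622 N.

T ≈ 622 N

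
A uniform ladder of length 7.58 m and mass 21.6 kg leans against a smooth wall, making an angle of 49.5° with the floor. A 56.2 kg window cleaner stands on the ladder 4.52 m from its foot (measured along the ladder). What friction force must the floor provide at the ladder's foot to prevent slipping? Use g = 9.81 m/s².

Take moments about the foot of the ladder.
Ladder weight 21.6×9.81 = 211.9 N acts at 3.79 m along the ladder; its horizontal arm is 3.79·cos49.5° = 2.461 m → τ = 521.5 N·m clockwise.
Window cleaner: 56.2×9.81 = 551.3 N at 4.52 m → arm 2.936 m → τ = 1619 N·m clockwise.
Wall normal N acts horizontally at the top; its moment arm is the height L sinθ = 7.58·sin49.5° = 5.764 m, counterclockwise.
Στ = 0 ⇒ N × 5.764 = 2140 ⇒ N = 371 N.
ΣFx = 0: friction at the foot balances the wall's push, so f = N_wall = 371 N.

f ≈ 371 N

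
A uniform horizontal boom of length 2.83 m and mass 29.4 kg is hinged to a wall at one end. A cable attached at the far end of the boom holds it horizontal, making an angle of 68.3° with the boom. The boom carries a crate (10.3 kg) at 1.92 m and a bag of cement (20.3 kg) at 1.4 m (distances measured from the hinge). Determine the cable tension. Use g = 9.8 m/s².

T ≈ 335 N

Taking torques about the hinge:
Beam weight: 29.4 × 9.8 = 288.1 N down at 1.415 m → arm 1.415 m, τ = 288.1 × 1.415 = 407.7 N·m clockwise.
Crate: 10.3 × 9.8 = 100.9 N down at 1.92 m → arm 1.92 m, τ = 100.9 × 1.92 = 193.7 N·m clockwise.
Bag of cement: 20.3 × 9.8 = 198.9 N down at 1.4 m → arm 1.4 m, τ = 198.9 × 1.4 = 278.5 N·m clockwise.
Total clockwise load moment = 879.9 N·m.
The cable tension T acts at 2.83 m; only its component perpendicular to the boom, T sinθ, produces torque. sin 68.3° = 0.9291.
Setting net torque to zero: T × 2.83 × 0.9291 = 879.9 → T = 879.9 / 2.629 = 335 N.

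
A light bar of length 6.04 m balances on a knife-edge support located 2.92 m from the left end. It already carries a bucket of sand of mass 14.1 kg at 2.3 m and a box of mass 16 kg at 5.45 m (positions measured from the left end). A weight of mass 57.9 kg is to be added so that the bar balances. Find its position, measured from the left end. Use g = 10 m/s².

Taking torques about the knife-edge support (at 2.92 m from the left end):
Bucket of sand: 14.1 × 10 = 141 N down at 2.3 m → arm 0.62 m, τ = 141 × 0.62 = 87.42 N·m counterclockwise.
Box: 16 × 10 = 160 N down at 5.45 m → arm 2.53 m, τ = 160 × 2.53 = 404.8 N·m clockwise.
Net moment of existing loads = 317.4 N·m clockwise.
The weight weighs 57.9 × 10 = 579 N and must supply an equal counterclockwise moment, so its lever arm about the knife-edge support is 317.4 / 579 = 0.548 m.
That puts it at 2.92 − 0.548 = 2.37 m from the left end.

x ≈ 2.37 m from the left end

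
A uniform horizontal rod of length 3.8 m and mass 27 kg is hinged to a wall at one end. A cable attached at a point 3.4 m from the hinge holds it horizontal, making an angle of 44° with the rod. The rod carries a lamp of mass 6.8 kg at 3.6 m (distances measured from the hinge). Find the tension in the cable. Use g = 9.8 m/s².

Take moments about the hinge.
Beam weight: 27 × 9.8 = 264.6 N down at 1.9 m → arm 1.9 m, τ = 264.6 × 1.9 = 502.7 N·m clockwise.
Lamp: 6.8 × 9.8 = 66.64 N down at 3.6 m → arm 3.6 m, τ = 66.64 × 3.6 = 239.9 N·m clockwise.
Total clockwise load moment = 742.6 N·m.
The cable tension T acts at 3.4 m; only its component perpendicular to the rod, T sinθ, produces torque. sin 44° = 0.6947.
Στ = 0 ⇒ T × 3.4 × 0.6947 = 742.6 ⇒ T = 742.6 / 2.362 = 314 N.

T ≈ 314 N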